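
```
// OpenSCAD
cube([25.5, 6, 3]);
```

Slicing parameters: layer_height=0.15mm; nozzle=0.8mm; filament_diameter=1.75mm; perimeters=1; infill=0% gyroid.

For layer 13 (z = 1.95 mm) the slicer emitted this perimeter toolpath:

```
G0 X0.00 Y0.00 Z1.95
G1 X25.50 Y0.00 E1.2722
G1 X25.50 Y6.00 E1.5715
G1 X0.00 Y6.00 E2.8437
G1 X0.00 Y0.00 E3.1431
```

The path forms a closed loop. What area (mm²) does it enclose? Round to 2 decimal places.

153.00 mm²

Apply the shoelace formula to the sequence of (X, Y) vertices; enclosed area = 153.00 mm².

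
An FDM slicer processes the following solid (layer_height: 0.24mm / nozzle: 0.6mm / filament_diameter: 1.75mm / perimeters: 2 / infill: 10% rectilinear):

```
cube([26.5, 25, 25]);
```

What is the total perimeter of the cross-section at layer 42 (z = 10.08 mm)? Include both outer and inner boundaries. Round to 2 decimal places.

At z = 10.08 mm: the 26.5×25 cube contributes its full rectangle (perimeter 103.00 mm). Overall, the cross-section is a single solid region. Total boundary length (outer) = 103.00 mm.

103.00 mm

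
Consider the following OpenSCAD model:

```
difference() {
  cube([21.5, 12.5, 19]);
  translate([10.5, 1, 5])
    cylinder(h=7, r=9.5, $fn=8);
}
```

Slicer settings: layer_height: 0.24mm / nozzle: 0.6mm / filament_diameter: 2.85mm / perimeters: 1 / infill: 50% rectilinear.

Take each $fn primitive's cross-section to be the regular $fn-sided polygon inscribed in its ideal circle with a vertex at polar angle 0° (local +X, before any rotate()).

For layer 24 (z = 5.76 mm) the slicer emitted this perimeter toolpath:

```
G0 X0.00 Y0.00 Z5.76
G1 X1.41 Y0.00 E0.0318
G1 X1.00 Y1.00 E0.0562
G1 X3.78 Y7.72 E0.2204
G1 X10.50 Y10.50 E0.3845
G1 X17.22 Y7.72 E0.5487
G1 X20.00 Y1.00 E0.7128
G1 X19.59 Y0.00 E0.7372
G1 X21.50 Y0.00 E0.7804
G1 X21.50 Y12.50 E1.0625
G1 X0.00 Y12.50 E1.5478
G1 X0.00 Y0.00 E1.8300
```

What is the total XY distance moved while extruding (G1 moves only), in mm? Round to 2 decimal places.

Sum the Euclidean lengths of each G1 segment: total = 81.07 mm.

81.07 mm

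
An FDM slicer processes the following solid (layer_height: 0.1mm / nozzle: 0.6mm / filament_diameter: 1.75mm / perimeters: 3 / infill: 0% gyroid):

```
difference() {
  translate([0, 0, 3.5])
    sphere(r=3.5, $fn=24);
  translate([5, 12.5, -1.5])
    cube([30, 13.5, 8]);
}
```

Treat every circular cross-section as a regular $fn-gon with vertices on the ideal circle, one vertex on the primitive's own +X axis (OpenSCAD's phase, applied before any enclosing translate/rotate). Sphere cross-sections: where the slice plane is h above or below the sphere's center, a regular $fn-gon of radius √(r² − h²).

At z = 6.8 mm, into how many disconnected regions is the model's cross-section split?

1

At z = 6.8 mm: the r=3.5 sphere slices to a regular 24-gon of circumradius 1.166 (√(r²−h²) with h=3.3 from center); the cube at (5, 12.5) is not intersected at this z (z outside [-1.5, 6.5]); Taking the first minus the rest: none of the subtracted shapes is present at this height, so the r=3.5 sphere is unchanged — 1 connected region. The result has 1 disconnected region.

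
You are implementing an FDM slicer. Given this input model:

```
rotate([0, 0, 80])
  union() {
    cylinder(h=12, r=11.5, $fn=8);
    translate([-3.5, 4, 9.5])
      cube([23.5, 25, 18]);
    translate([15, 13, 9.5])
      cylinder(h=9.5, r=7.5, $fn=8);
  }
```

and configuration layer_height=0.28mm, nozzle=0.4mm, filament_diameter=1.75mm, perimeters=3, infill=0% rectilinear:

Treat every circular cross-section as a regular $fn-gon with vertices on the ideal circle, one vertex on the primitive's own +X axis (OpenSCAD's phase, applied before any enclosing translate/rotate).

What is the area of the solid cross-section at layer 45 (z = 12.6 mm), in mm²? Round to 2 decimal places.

602.40 mm²

At z = 12.6 mm: the cylinder is absent (z outside [0, 12]); the cube at (-3.5, 4) is present — its section is the full 23.5×25 rectangle (area 587.50 mm²); the r=7.5 cylinder at (15, 13) contributes a regular 8-gon of circumradius 7.5 (area = (8/2)·7.500²·sin(360°/8) = 159.10 mm²); Taking the union: the regions partially overlap — summed areas 746.60 mm² minus the doubly-counted overlap 144.19 mm² gives 602.40 mm² — area = 602.40 mm²; (rotated 80° about Z; rotation is an isometry so areas/perimeters/island counts are preserved). Overall, the cross-section is a single solid region. Net area = 602.40 mm².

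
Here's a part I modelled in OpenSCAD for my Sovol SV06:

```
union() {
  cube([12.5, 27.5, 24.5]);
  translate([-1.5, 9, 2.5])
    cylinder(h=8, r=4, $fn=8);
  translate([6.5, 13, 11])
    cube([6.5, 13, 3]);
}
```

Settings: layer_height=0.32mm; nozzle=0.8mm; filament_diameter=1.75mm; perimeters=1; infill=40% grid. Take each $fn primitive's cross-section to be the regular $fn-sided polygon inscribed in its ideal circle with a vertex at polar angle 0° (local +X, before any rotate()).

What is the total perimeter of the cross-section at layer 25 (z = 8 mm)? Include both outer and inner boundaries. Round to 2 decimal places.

88.74 mm

At z = 8 mm: the cube (footprint 12.5×27.5) is included at this height (perimeter 80.00 mm); the r=4 cylinder at (-1.5, 9) gives a regular 8-gon of circumradius 4 (constant along its height) (perimeter = 2·8·4.000·sin(180°/8) = 24.49 mm); the cube at (6.5, 13) does not reach this height (z outside [11, 14]); Taking the union: the regions partially overlap (shared area 11.56 mm²), so the edge portions inside another operand are dropped and the merged outline is re-measured after clipping — boundary = 88.74 mm. Overall, the cross-section is a single solid region. Total boundary length (outer) = 88.74 mm.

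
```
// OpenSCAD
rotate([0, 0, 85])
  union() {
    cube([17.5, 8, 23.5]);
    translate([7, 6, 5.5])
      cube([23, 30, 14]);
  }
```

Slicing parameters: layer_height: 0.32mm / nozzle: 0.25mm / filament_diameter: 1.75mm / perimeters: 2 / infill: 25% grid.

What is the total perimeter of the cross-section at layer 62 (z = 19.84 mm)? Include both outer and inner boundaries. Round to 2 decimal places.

51.00 mm

At z = 19.84 mm: the cube (footprint 17.5×8) is included at this height (perimeter 51.00 mm); the cube at (7, 6) does not reach this height (z outside [5.5, 19.5]); Taking the union: only the 17.5×8 cube is present, so the union is just that shape — boundary = 51.00 mm; (whole slice rotated 85° about Z — lengths, areas and connectivity unchanged). Overall, the cross-section is a single solid region. Total boundary length (outer) = 51.00 mm.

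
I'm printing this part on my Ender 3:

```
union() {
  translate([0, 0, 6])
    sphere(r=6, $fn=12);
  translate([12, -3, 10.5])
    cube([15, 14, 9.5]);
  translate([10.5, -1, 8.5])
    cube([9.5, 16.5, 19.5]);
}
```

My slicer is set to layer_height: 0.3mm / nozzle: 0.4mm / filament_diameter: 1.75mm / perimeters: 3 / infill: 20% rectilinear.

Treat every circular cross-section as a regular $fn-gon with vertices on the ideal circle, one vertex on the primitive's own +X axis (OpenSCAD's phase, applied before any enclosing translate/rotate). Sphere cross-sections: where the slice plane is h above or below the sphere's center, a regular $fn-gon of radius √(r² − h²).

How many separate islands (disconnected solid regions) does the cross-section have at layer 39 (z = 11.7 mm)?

2

At z = 11.7 mm: the r=6 sphere slices to a regular 12-gon of circumradius 1.873 (√(r²−h²) with h=5.7 from center); the cube at (12, -3) (footprint 15×14) is included at this height; the cube at (10.5, -1) (footprint 9.5×16.5) is included at this height; Taking the union: the regions partially overlap (shared area 96.00 mm²), so overlapping operands fuse into one piece — 2 connected regions. Overall, the cross-section has 2 separate islands. Island count = 2.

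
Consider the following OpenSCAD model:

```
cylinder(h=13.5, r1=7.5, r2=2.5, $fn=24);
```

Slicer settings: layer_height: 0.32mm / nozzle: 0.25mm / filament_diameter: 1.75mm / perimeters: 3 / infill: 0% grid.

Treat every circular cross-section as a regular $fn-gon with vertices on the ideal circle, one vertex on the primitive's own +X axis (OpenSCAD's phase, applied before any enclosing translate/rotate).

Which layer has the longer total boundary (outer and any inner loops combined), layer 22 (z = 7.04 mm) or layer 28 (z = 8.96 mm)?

Layer 22 (z = 7.04): the cone (r1=7.5→r2=2.5) has section circumradius 4.893 here — a regular 24-gon (perimeter = 2·24·4.893·sin(180°/24) = 30.65 mm). So its perimeter = 30.65 mm. Layer 28 (z = 8.96): the cone (r1=7.5→r2=2.5) has section circumradius 4.181 here — a regular 24-gon (perimeter = 2·24·4.181·sin(180°/24) = 26.20 mm). So its perimeter = 26.20 mm. Layer 22 is larger (30.65 vs 26.20 mm).

layer 22 (z = 7.04 mm)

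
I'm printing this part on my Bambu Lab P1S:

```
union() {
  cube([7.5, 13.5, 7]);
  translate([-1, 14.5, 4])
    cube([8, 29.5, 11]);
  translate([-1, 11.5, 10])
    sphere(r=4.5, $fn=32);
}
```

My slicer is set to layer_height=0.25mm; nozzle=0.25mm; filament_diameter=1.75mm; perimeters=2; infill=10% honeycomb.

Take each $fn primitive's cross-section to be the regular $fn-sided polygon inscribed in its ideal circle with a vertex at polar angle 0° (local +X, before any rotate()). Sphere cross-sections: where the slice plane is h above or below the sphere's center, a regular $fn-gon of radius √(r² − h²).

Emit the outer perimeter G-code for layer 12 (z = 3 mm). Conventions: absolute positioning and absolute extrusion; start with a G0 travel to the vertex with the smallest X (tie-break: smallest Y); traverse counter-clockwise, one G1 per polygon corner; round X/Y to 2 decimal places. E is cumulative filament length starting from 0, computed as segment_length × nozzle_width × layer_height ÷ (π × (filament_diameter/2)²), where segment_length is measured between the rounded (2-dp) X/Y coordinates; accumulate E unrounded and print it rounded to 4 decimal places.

G0 X0.00 Y0.00 Z3.00
G1 X7.50 Y0.00 E0.1949
G1 X7.50 Y13.50 E0.5457
G1 X0.00 Y13.50 E0.7406
G1 X0.00 Y0.00 E1.0913

At z = 3 mm: the cube is present — its section is the full 7.5×13.5 rectangle; the cube at (-1, 14.5) does not reach this height (z outside [4, 15]); the sphere at (-1, 11.5) is not intersected at this z (|z−center|=7.000 > r=4.5); Merging all regions: only the 7.5×13.5 cube is present, so the union is just that shape — 1 connected region. The outline is a single polygon with 4 vertices. Extrusion per mm of travel: 0.25 × 0.25 / (π × 0.875²) = 0.025984. Accumulating E over each segment gives final E = 1.0913.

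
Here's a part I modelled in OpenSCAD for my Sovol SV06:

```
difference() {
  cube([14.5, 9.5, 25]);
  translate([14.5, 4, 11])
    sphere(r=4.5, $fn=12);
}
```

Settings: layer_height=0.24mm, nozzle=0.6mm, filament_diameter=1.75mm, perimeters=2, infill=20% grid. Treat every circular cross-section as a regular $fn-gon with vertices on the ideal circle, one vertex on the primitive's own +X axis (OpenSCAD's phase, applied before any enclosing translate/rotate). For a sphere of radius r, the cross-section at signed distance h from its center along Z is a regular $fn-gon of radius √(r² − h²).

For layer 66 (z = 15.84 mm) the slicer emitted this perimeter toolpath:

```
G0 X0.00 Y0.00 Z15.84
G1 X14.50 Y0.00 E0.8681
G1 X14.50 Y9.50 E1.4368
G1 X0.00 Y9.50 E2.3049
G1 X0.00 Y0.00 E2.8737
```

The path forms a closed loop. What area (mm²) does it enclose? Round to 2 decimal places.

Apply the shoelace formula to the sequence of (X, Y) vertices; enclosed area = 137.75 mm².

137.75 mm²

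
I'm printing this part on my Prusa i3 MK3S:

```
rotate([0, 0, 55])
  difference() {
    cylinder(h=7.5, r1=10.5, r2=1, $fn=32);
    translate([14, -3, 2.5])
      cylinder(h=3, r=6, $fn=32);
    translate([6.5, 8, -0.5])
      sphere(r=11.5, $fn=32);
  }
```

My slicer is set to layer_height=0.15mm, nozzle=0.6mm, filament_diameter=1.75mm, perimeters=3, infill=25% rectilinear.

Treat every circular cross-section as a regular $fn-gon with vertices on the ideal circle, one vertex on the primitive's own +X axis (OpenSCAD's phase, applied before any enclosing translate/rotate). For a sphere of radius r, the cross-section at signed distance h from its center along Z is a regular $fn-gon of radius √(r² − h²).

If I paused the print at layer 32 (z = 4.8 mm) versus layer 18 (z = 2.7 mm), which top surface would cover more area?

Layer 32 (z = 4.8): the cone (r1=10.5→r2=1) has section circumradius 4.420 here — a regular 32-gon (area = (32/2)·4.420²·sin(360°/32) = 60.98 mm²); the r=6 cylinder at (14, -3) gives a regular 32-gon of circumradius 6 (constant along its height) (area = (32/2)·6.000²·sin(360°/32) = 112.37 mm²); the r=11.5 sphere at (6.5, 8) slices to a regular 32-gon of circumradius 10.206 (√(r²−h²) with h=5.3 from center) (area = (32/2)·10.206²·sin(360°/32) = 325.13 mm²); After the difference (first − rest): starting from the cone (60.98 mm²), the r=6 cylinder at (14, -3) misses the remaining region (no effect); the r=11.5 sphere at (6.5, 8) partially overlaps it — only the 26.51 mm² overlap (of its 325.13 mm²) is removed, clipping the outline — area = 34.47 mm²; (whole slice rotated 55° about Z — lengths, areas and connectivity unchanged). So its area = 34.47 mm². Layer 18 (z = 2.7): the cone (r1=10.5→r2=1) has section circumradius 7.080 here — a regular 32-gon (area = (32/2)·7.080²·sin(360°/32) = 156.47 mm²); the r=6 cylinder at (14, -3) contributes a regular 32-gon of circumradius 6 (area = (32/2)·6.000²·sin(360°/32) = 112.37 mm²); the r=11.5 sphere at (6.5, 8) contributes a regular 32-gon of circumradius √(11.5²−3.2²) = 11.046 (area = (32/2)·11.046²·sin(360°/32) = 380.85 mm²); After the difference (first − rest): starting from the cone (156.47 mm²), the r=6 cylinder at (14, -3) misses the remaining region (no effect); the r=11.5 sphere at (6.5, 8) partially overlaps it — only the 76.99 mm² overlap (of its 380.85 mm²) is removed, clipping the outline — area = 79.48 mm²; (whole slice rotated 55° about Z — lengths, areas and connectivity unchanged). So its area = 79.48 mm². Layer 18 is larger (79.48 vs 34.47 mm²).

layer 18 (z = 2.7 mm)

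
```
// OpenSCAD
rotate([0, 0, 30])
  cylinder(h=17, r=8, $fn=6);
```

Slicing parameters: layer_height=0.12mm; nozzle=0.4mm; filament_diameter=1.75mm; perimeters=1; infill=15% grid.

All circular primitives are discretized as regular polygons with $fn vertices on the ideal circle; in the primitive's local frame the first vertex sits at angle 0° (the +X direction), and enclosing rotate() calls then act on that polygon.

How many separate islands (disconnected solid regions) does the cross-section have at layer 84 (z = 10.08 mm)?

1

At z = 10.08 mm: the r=8 cylinder contributes a regular 6-gon of circumradius 8; (whole slice rotated 30° about Z — lengths, areas and connectivity unchanged). Overall, the cross-section is a single solid region. Island count = 1.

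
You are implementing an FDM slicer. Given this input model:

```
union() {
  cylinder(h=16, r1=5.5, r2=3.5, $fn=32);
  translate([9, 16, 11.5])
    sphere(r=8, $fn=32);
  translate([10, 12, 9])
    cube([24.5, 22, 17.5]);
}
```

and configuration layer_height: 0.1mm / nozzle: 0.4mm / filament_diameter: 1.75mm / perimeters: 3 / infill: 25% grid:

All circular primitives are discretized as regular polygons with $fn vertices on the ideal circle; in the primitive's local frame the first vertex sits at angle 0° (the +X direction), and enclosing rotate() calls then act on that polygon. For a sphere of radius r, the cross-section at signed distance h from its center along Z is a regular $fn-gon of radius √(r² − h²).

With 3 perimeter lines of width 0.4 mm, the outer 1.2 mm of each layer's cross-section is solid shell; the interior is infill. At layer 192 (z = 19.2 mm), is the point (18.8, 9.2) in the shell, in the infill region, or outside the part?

outside

At z = 19.2 mm: the cone does not reach this height (z outside [0, 16]); the sphere at (9, 16): section is a regular 32-gon, circumradius = √(r²−h²) = √(8²−7.7²) = 2.170; the cube at (10, 12) (footprint 24.5×22) is included at this height; Merging all regions: the regions partially overlap (shared area 3.18 mm²), so overlapping operands fuse into one piece — 1 connected region. Overall, the cross-section is a single solid region. The nearest boundary edge runs (34.50, 12.00)→(10.00, 12.00); distance from the point to it = 2.80 mm. The point is not inside any of the regions above, so it lies outside the cross-section (2.80 mm from the nearest boundary).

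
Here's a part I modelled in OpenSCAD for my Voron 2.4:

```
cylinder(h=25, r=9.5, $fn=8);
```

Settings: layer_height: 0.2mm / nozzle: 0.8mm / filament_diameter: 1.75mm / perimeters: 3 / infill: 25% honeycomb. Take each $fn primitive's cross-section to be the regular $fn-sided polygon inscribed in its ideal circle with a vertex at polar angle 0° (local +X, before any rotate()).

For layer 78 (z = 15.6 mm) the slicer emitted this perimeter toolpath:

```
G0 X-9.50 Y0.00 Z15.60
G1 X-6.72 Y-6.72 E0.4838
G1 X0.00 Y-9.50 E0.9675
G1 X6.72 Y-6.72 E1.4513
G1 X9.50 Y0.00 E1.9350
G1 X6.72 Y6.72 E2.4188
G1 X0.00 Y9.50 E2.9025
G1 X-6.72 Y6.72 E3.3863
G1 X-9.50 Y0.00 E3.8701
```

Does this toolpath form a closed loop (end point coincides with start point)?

Start point (G0): (-9.50, 0.00). End point (last G1): the path returns to the start — closed.

yes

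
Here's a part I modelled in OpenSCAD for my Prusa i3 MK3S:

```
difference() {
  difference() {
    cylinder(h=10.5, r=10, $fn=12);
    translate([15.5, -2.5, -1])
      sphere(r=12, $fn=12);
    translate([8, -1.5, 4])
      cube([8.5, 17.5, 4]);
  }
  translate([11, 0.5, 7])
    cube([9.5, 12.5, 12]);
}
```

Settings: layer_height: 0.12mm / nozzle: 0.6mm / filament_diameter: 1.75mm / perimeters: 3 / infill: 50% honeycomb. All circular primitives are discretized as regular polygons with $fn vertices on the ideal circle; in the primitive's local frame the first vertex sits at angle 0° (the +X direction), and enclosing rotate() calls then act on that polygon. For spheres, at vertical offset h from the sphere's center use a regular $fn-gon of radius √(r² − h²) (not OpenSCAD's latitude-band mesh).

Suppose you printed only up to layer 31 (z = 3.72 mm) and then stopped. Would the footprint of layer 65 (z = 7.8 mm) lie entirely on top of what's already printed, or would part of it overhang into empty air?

Compare the two slices. At z = 3.72: the r=10 cylinder contributes a regular 12-gon of circumradius 10 (area = (12/2)·10.000²·sin(360°/12) = 300.00 mm²); the r=12 sphere at (15.5, -2.5) contributes a regular 12-gon of circumradius √(12²−4.72²) = 11.033 (area = (12/2)·11.033²·sin(360°/12) = 365.16 mm²); the cube at (8, -1.5) is absent (z outside [4, 8]); Subtracting the remaining from the first: starting from the r=10 cylinder (300.00 mm²), the r=12 sphere at (15.5, -2.5) partially overlaps it — only the 43.84 mm² overlap (of its 365.16 mm²) is removed, clipping the outline — area = 256.16 mm²; the cube at (11, 0.5) is absent (z outside [7, 19]); Subtracting the remaining from the first: none of the subtracted shapes is present at this height, so the result so far is unchanged — area = 256.16 mm². At z = 7.8: the r=10 cylinder contributes a regular 12-gon of circumradius 10 (area = (12/2)·10.000²·sin(360°/12) = 300.00 mm²); the r=12 sphere at (15.5, -2.5) slices to a regular 12-gon of circumradius 8.158 (√(r²−h²) with h=8.8 from center) (area = (12/2)·8.158²·sin(360°/12) = 199.68 mm²); the cube at (8, -1.5) is present — its section is the full 8.5×17.5 rectangle (area 148.75 mm²); After the difference (first − rest): starting from the r=10 cylinder (300.00 mm²), the r=12 sphere at (15.5, -2.5) partially overlaps it — only the 11.42 mm² overlap (of its 199.68 mm²) is removed, clipping the outline; the 8.5×17.5 cube at (8, -1.5) partially overlaps it — only the 3.88 mm² overlap (of its 148.75 mm²) is removed, clipping the outline — area = 284.70 mm²; the cube at (11, 0.5) is present — its section is the full 9.5×12.5 rectangle (area 118.75 mm²); After the difference (first − rest): starting from that combined region (284.70 mm²), the 9.5×12.5 cube at (11, 0.5) misses the remaining region (no effect) — area = 284.70 mm². Checking containment: at z = 7.8 the cross-section extends beyond the z = 3.72 cross-section by about 28.63 mm².

part overhangs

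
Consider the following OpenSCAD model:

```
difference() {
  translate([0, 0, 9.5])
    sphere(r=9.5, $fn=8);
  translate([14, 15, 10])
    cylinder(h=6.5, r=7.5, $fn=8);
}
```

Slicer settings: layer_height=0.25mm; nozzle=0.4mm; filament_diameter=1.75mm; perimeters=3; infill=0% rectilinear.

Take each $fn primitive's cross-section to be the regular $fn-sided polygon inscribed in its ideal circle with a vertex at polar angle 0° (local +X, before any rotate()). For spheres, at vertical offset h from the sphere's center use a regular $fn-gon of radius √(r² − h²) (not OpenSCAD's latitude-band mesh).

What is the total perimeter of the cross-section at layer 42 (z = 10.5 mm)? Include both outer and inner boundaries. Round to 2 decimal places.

57.84 mm

At z = 10.5 mm: the sphere: section is a regular 8-gon, circumradius = √(r²−h²) = √(9.5²−1²) = 9.447 (perimeter = 2·8·9.447·sin(180°/8) = 57.84 mm); the cylinder at (14, 15): section is a regular 8-gon, circumradius r=7.5 (perimeter = 2·8·7.500·sin(180°/8) = 45.92 mm); After the difference (first − rest): starting from the r=9.5 sphere, the r=7.5 cylinder at (14, 15) misses the remaining region (no effect) — boundary = 57.84 mm. Overall, the cross-section is a single solid region. Total boundary length (outer) = 57.84 mm.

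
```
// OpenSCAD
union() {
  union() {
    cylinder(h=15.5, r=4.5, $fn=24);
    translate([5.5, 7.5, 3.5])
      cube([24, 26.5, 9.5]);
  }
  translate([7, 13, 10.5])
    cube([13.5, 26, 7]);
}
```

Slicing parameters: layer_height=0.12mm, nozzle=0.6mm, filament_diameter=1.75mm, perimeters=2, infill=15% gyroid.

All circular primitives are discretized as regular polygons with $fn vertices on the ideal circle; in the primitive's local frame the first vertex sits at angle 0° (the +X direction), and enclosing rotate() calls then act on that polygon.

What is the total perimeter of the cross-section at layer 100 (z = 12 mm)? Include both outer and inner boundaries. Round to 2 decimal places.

At z = 12 mm: the r=4.5 cylinder gives a regular 24-gon of circumradius 4.5 (constant along its height) (perimeter = 2·24·4.500·sin(180°/24) = 28.19 mm); the 24×26.5 cube at (5.5, 7.5) contributes its full rectangle (perimeter 101.00 mm); Merging all regions: the 2 present regions are separate (no shared area or edge), so areas and boundary lengths simply add and each stays a separate island — boundary = 129.19 mm; the 13.5×26 cube at (7, 13) contributes its full rectangle (perimeter 79.00 mm); Merging all regions: the regions partially overlap (shared area 283.50 mm²), so the edge portions inside another operand are dropped and the merged outline is re-measured after clipping — boundary = 139.19 mm. Overall, the cross-section has 2 separate islands. Total boundary length (outer) = 139.19 mm.

139.19 mm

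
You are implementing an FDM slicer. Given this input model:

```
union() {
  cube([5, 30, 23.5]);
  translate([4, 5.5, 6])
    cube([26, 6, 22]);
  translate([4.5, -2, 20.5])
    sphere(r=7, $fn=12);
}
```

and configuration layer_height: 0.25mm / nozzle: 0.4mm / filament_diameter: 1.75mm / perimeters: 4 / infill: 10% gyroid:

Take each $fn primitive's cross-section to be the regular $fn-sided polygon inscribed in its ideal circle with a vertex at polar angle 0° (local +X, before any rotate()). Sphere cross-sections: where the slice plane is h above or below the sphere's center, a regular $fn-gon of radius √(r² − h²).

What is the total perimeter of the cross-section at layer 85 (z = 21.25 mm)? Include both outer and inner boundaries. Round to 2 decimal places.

144.84 mm

At z = 21.25 mm: the cube is present — its section is the full 5×30 rectangle (perimeter 70.00 mm); the cube at (4, 5.5) (footprint 26×6) is included at this height (perimeter 64.00 mm); the sphere at (4.5, -2): section is a regular 12-gon, circumradius = √(r²−h²) = √(7²−0.75²) = 6.960 (perimeter = 2·12·6.960·sin(180°/12) = 43.23 mm); Combining (union): the regions partially overlap (shared area 27.67 mm²), so the edge portions inside another operand are dropped and the merged outline is re-measured after clipping — boundary = 144.84 mm. Overall, the cross-section is a single solid region. Total boundary length (outer) = 144.84 mm.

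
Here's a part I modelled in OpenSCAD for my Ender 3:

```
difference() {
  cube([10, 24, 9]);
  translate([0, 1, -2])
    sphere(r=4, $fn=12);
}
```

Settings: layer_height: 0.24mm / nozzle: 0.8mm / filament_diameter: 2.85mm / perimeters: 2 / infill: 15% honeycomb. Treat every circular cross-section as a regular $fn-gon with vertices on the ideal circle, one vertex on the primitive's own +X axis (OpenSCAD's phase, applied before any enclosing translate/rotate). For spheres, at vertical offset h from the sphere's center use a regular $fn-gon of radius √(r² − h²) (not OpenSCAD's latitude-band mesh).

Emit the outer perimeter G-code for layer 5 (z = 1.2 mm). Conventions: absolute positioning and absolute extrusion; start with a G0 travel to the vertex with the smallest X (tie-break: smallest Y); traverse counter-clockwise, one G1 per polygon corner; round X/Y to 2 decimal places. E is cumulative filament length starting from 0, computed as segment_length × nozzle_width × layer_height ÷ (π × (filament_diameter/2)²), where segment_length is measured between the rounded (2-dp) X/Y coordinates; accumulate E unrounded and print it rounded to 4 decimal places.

G0 X0.00 Y3.40 Z1.20
G1 X1.20 Y3.08 E0.0374
G1 X2.08 Y2.20 E0.0748
G1 X2.40 Y1.00 E0.1122
G1 X2.13 Y0.00 E0.1434
G1 X10.00 Y0.00 E0.3802
G1 X10.00 Y24.00 E1.1026
G1 X0.00 Y24.00 E1.4035
G1 X0.00 Y3.40 E2.0235

At z = 1.2 mm: the 10×24 cube contributes its full rectangle; the r=4 sphere at (0, 1) slices to a regular 12-gon of circumradius 2.400 (√(r²−h²) with h=3.2 from center); Subtracting the remaining from the first: starting from the 10×24 cube, the r=4 sphere at (0, 1) partially overlaps it — only the 6.59 mm² overlap (of its 17.28 mm²) is removed, clipping the outline — 1 connected region. The outline is a single polygon with 8 vertices. Extrusion per mm of travel: 0.8 × 0.24 / (π × 1.425²) = 0.030097. Accumulating E over each segment gives final E = 2.0235.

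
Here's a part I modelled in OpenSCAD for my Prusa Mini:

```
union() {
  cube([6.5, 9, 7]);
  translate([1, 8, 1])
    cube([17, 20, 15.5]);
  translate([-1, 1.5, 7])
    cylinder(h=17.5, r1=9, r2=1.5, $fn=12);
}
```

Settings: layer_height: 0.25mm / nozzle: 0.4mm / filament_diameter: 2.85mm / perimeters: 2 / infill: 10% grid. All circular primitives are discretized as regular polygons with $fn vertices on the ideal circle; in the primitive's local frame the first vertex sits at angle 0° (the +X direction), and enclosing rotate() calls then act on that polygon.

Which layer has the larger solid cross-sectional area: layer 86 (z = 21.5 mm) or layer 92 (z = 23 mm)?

layer 86 (z = 21.5 mm)

Layer 86 (z = 21.5): the cube is absent (z outside [0, 7]); the cube at (1, 8) is absent (z outside [1, 16.5]); the cone at (-1, 1.5) (r1=9→r2=1.5) has section circumradius 2.786 here — a regular 12-gon (area = (12/2)·2.786²·sin(360°/12) = 23.28 mm²); Merging all regions: only the cone at (-1, 1.5) is present, so the union is just that shape — area = 23.28 mm². So its area = 23.28 mm². Layer 92 (z = 23): the cube does not reach this height (z outside [0, 7]); the cube at (1, 8) is absent (z outside [1, 16.5]); the cone at (-1, 1.5): at t=0.914 of its height the radius interpolates to r₁+(r₂−r₁)t = 2.143, giving a regular 12-gon of that circumradius (area = (12/2)·2.143²·sin(360°/12) = 13.78 mm²); Merging all regions: only the cone at (-1, 1.5) is present, so the union is just that shape — area = 13.78 mm². So its area = 13.78 mm². Layer 86 is larger (23.28 vs 13.78 mm²).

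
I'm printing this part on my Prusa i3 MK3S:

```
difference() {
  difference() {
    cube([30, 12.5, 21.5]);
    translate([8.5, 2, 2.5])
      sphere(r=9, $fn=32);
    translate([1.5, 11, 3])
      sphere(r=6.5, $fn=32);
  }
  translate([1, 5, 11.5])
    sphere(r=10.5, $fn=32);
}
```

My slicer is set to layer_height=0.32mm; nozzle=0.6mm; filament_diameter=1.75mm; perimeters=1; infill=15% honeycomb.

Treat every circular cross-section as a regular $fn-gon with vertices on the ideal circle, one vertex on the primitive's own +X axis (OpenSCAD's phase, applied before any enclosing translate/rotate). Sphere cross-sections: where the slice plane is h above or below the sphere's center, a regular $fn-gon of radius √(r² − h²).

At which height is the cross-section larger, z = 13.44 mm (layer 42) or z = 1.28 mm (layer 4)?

layer 42 (z = 13.44 mm)

Layer 42 (z = 13.44): the cube is present — its section is the full 30×12.5 rectangle (area 375.00 mm²); the sphere at (8.5, 2) is absent (|z−center|=10.940 > r=9); the sphere at (1.5, 11) is absent (|z−center|=10.440 > r=6.5); Subtracting the remaining from the first: none of the subtracted shapes is present at this height, so the 30×12.5 cube is unchanged — area = 375.00 mm²; the r=10.5 sphere at (1, 5) contributes a regular 32-gon of circumradius √(10.5²−1.94²) = 10.319 (area = (32/2)·10.319²·sin(360°/32) = 332.39 mm²); Subtracting the remaining from the first: starting from that combined region (375.00 mm²), the r=10.5 sphere at (1, 5) partially overlaps it — only the 131.45 mm² overlap (of its 332.39 mm²) is removed, clipping the outline — area = 243.55 mm². So its area = 243.55 mm². Layer 4 (z = 1.28): the cube is present — its section is the full 30×12.5 rectangle (area 375.00 mm²); the r=9 sphere at (8.5, 2) slices to a regular 32-gon of circumradius 8.917 (√(r²−h²) with h=1.22 from center) (area = (32/2)·8.917²·sin(360°/32) = 248.19 mm²); the r=6.5 sphere at (1.5, 11) contributes a regular 32-gon of circumradius √(6.5²−1.72²) = 6.268 (area = (32/2)·6.268²·sin(360°/32) = 122.65 mm²); After the difference (first − rest): starting from the 30×12.5 cube (375.00 mm²), the r=9 sphere at (8.5, 2) partially overlaps it — only the 158.05 mm² overlap (of its 248.19 mm²) is removed, clipping the outline; the r=6.5 sphere at (1.5, 11) partially overlaps it — only the 26.55 mm² overlap (of its 122.65 mm²) is removed, clipping the outline — area = 190.40 mm²; the sphere at (1, 5): section is a regular 32-gon, circumradius = √(r²−h²) = √(10.5²−10.22²) = 2.409 (area = (32/2)·2.409²·sin(360°/32) = 18.11 mm²); Taking the first minus the rest: starting from the result so far (190.40 mm²), the r=10.5 sphere at (1, 5) partially overlaps it — only the 0.02 mm² overlap (of its 18.11 mm²) is removed, clipping the outline — area = 190.38 mm². So its area = 190.38 mm². Layer 42 is larger (243.55 vs 190.38 mm²).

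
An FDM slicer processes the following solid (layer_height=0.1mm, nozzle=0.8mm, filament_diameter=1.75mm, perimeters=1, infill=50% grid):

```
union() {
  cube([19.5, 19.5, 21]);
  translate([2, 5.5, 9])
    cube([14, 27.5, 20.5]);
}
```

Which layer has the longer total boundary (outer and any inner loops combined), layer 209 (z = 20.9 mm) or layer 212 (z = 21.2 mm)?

layer 209 (z = 20.9 mm)

Layer 209 (z = 20.9): the cube (footprint 19.5×19.5) is included at this height (perimeter 78.00 mm); the cube at (2, 5.5) (footprint 14×27.5) is included at this height (perimeter 83.00 mm); Taking the union: the regions partially overlap (shared area 196.00 mm²), so the edge portions inside another operand are dropped and the merged outline is re-measured after clipping — boundary = 105.00 mm. So its perimeter = 105.00 mm. Layer 212 (z = 21.2): the cube is absent (z outside [0, 21]); the cube at (2, 5.5) (footprint 14×27.5) is included at this height (perimeter 83.00 mm); Taking the union: only the 14×27.5 cube at (2, 5.5) is present, so the union is just that shape — boundary = 83.00 mm. So its perimeter = 83.00 mm. Layer 209 is larger (105.00 vs 83.00 mm).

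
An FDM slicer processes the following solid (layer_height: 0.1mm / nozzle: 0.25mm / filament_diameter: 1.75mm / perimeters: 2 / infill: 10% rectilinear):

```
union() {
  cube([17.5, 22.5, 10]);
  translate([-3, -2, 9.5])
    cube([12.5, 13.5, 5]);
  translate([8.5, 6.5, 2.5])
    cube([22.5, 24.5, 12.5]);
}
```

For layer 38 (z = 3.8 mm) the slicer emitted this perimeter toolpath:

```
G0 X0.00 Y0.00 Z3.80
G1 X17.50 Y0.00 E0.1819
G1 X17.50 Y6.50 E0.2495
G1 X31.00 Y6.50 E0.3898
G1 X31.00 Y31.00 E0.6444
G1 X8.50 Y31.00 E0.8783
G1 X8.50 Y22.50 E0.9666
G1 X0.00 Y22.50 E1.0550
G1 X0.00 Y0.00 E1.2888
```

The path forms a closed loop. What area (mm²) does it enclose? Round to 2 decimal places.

Apply the shoelace formula to the sequence of (X, Y) vertices; enclosed area = 801.00 mm².

801.00 mm²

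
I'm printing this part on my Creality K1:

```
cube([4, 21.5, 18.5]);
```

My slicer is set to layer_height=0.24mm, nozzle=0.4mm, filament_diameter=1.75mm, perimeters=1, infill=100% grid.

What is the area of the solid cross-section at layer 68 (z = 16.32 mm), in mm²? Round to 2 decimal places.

86.00 mm²

At z = 16.32 mm: the cube (footprint 4×21.5) is included at this height (area 86.00 mm²). Overall, the cross-section is a single solid region. Net area = 86.00 mm².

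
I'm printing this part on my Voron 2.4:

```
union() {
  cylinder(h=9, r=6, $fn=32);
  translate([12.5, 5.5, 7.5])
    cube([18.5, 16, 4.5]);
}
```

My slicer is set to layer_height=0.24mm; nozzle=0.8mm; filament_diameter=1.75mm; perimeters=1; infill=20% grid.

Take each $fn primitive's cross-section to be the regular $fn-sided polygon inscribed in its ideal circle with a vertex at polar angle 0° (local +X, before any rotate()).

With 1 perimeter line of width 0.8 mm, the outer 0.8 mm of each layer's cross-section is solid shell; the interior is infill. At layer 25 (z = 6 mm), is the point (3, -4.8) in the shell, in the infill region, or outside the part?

At z = 6 mm: the r=6 cylinder contributes a regular 32-gon of circumradius 6; the cube at (12.5, 5.5) does not reach this height (z outside [7.5, 12]); Combining (union): only the r=6 cylinder is present, so the union is just that shape — 1 connected region. Overall, the cross-section is a single solid region. The nearest boundary edge runs (2.30, -5.54)→(3.33, -4.99); distance from the point to it = 0.32 mm. The point is inside the cross-section, 0.32 mm from the nearest boundary — within the 0.8 mm shell band (1 × 0.8).

shell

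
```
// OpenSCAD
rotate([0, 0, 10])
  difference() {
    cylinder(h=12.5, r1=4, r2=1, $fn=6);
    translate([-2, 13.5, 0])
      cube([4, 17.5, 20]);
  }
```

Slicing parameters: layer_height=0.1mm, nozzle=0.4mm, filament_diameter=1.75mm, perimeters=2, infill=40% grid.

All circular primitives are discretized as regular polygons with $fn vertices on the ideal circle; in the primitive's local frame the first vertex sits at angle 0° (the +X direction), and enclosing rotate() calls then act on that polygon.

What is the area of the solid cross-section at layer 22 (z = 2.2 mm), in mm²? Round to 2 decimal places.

At z = 2.2 mm: the cone (r1=4→r2=1) has section circumradius 3.472 here — a regular 6-gon (area = (6/2)·3.472²·sin(360°/6) = 31.32 mm²); the 4×17.5 cube at (-2, 13.5) contributes its full rectangle (area 70.00 mm²); Taking the first minus the rest: starting from the cone (31.32 mm²), the 4×17.5 cube at (-2, 13.5) misses the remaining region (no effect) — area = 31.32 mm²; (rotated 10° about Z; rotation is an isometry so areas/perimeters/island counts are preserved). Overall, the cross-section is a single solid region. Net area = 31.32 mm².

31.32 mm²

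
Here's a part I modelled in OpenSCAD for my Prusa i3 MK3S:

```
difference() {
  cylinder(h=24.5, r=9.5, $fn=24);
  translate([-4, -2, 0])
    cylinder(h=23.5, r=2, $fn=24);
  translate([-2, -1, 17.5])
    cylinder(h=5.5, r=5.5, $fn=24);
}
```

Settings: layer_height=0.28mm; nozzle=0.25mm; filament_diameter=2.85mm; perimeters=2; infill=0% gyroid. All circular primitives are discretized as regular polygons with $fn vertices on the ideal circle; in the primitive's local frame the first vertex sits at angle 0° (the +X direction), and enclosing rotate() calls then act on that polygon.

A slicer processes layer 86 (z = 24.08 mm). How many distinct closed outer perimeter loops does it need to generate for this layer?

At z = 24.08 mm: the r=9.5 cylinder contributes a regular 24-gon of circumradius 9.5; the cylinder at (-4, -2) is not intersected at this z (z outside [0, 23.5]); the cylinder at (-2, -1) does not reach this height (z outside [17.5, 23]); Subtracting the remaining from the first: none of the subtracted shapes is present at this height, so the r=9.5 cylinder is unchanged — 1 connected region. The result has 1 disconnected region.

1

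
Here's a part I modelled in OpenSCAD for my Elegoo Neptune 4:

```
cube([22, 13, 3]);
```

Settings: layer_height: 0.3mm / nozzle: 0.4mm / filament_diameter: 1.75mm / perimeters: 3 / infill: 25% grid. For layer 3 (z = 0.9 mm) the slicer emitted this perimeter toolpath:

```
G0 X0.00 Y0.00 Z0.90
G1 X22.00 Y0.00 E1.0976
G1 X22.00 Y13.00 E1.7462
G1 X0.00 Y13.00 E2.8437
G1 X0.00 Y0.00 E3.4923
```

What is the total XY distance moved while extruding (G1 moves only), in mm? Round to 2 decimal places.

70.00 mm

Sum the Euclidean lengths of each G1 segment: total = 70.00 mm.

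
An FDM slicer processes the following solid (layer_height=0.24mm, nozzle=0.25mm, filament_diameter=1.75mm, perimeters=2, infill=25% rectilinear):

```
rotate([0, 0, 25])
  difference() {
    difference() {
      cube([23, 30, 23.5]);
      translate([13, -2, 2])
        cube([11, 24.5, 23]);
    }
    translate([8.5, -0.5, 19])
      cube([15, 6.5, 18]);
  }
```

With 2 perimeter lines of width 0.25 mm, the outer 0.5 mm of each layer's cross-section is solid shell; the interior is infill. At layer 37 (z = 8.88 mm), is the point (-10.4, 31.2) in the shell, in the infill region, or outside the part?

At z = 8.88 mm: the cube is present — its section is the full 23×30 rectangle; the cube at (13, -2) is present — its section is the full 11×24.5 rectangle; Subtracting the remaining from the first: starting from the 23×30 cube, the 11×24.5 cube at (13, -2) partially overlaps it — only the 225.00 mm² overlap (of its 269.50 mm²) is removed, clipping the outline — 1 connected region; the cube at (8.5, -0.5) does not reach this height (z outside [19, 37]); Taking the first minus the rest: none of the subtracted shapes is present at this height, so the result so far is unchanged — 1 connected region; (rotated 25° about Z; rotation is an isometry so areas/perimeters/island counts are preserved). Overall, the cross-section is a single solid region. Undo the 25° rotation: the query point maps to (3.760, 32.672) in the un-rotated model frame. The nearest boundary edge runs (0.00, 30.00)→(23.00, 30.00); distance from the point to it = 2.67 mm. The point is not inside any of the regions above, so it lies outside the cross-section (2.67 mm from the nearest boundary).

outside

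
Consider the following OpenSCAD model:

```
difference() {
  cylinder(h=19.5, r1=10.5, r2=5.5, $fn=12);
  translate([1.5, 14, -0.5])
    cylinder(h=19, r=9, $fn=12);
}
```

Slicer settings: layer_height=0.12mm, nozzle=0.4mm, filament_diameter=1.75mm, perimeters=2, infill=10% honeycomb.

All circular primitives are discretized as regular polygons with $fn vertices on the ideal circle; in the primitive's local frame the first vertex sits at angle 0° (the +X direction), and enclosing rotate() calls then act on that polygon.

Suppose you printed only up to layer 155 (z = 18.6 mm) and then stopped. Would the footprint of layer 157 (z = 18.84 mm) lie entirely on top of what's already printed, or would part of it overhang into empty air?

entirely on top

Compare the two slices. At z = 18.6: the cone (r1=10.5→r2=5.5) has section circumradius 5.731 here — a regular 12-gon (area = (12/2)·5.731²·sin(360°/12) = 98.53 mm²); the cylinder at (1.5, 14) does not reach this height (z outside [-0.5, 18.5]); Taking the first minus the rest: none of the subtracted shapes is present at this height, so the cone is unchanged — area = 98.53 mm². At z = 18.84: the cone (r1=10.5→r2=5.5) has section circumradius 5.669 here — a regular 12-gon (area = (12/2)·5.669²·sin(360°/12) = 96.42 mm²); the cylinder at (1.5, 14) is not intersected at this z (z outside [-0.5, 18.5]); Taking the first minus the rest: none of the subtracted shapes is present at this height, so the cone is unchanged — area = 96.42 mm². Checking containment: the cross-section at z = 18.84 is a subset of the cross-section at z = 18.6.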